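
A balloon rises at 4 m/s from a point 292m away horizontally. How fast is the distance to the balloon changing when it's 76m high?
38√5690/2845 ≈ 1.008 m/s

z² = 292² + y²
z = √(292² + 76²) = 4√5690
dz/dt = y/z · dy/dt = 76/(4√5690) · 4 = 38√5690/2845 ≈ 1.008 m/s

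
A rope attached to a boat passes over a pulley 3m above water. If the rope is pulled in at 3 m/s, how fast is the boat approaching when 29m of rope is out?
87√13/104 ≈ 3.016 m/s

rope² = x² + 3²
x = √(29² - 3²) = 8√13
dx/dt = (rope/x) · d(rope)/dt = (29/(8√13)) · (-3) = -87√13/104 m/s
The boat approaches at 87√13/104 ≈ 3.016 m/s.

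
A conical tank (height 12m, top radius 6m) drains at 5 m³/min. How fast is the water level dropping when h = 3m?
20/(9π) ≈ 0.7074 m/min

r/h = 6/12, so r = (1/2)h
V = (1/3)πr²h = (1/3)π((1/2)h)²h = (1/12)πh³
dV/dh = (1/4)πh²
dh/dt = (dV/dt)/(dV/dh) = -5/((1/4)π·3²) = -20/(9π) m/min
The level is dropping at 20/(9π) ≈ 0.7074 m/min.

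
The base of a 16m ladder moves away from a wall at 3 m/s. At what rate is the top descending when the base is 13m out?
13√87/29 ≈ 4.181 m/s

x² + y² = 16²
2x·dx/dt + 2y·dy/dt = 0
dy/dt = -x/y · dx/dt = -13/√87 · 3 = -13√87/29 m/s
The top is descending at 13√87/29 ≈ 4.181 m/s.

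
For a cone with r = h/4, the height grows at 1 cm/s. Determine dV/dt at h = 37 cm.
1369π/16 cm³/s

V = (1/3)π(h/4)²h = πh³/48
dV/dt = πh²/16 · 1
At h = 37: dV/dt = 1369π/16 cm³/s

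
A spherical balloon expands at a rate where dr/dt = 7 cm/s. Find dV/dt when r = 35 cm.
34300π cm³/s

V = (4/3)πr³
dV/dt = dV/dr · dr/dt = 4πr² · 7
At r = 35: dV/dt = 34300π cm³/s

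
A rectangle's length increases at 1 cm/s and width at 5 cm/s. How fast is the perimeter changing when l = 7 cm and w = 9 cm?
12 cm/s

P = 2(l + w)
dP/dt = 2(dl/dt + dw/dt) = 2(1 + 5) = 12 cm/s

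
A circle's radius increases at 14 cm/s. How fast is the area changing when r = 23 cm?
644π cm²/s

A = πr²
dA/dt = 2πr · dr/dt = 2π(23)(14) = 644π cm²/s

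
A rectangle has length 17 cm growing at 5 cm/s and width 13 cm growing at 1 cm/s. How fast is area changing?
82 cm²/s

A = lw
dA/dt = w·dl/dt + l·dw/dt = 13·5 + 17·1 = 82 cm²/s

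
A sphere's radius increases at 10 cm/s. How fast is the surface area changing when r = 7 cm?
560π cm²/s

S = 4πr²
dS/dt = dS/dr · dr/dt = 8πr · 10
At r = 7: dS/dt = 560π cm²/s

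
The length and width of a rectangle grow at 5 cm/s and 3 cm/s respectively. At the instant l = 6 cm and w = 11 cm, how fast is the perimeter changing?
16 cm/s

P = 2(l + w)
dP/dt = 2(dl/dt + dw/dt) = 2(5 + 3) = 16 cm/s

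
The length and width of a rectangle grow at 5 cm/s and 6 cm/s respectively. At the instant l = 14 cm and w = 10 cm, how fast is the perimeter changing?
22 cm/s

P = 2(l + w)
dP/dt = 2(dl/dt + dw/dt) = 2(5 + 6) = 22 cm/s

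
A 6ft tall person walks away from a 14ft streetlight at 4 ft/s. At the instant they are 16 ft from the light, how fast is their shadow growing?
3 ft/s

By similar triangles: 14/(x+s) = 6/s
Solving: s = 6x/8
ds/dt = 6/8 · dx/dt = 3/4 · 4 = 3 ft/s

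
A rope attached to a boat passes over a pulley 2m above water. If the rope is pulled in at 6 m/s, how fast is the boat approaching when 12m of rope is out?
36√35/35 ≈ 6.085 m/s

rope² = x² + 2²
x = √(12² - 2²) = 2√35
dx/dt = (rope/x) · d(rope)/dt = (12/(2√35)) · (-6) = -36√35/35 m/s
The boat approaches at 36√35/35 ≈ 6.085 m/s.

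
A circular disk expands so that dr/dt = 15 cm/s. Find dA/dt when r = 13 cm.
390π cm²/s

A = πr²
dA/dt = 2πr · dr/dt = 2π(13)(15) = 390π cm²/s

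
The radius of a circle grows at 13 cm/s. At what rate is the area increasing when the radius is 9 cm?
234π cm²/s

A = πr²
dA/dt = 2πr · dr/dt = 2π(9)(13) = 234π cm²/s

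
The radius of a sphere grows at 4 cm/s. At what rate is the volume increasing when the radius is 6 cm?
576π cm³/s

V = (4/3)πr³
dV/dt = dV/dr · dr/dt = 4πr² · 4
At r = 6: dV/dt = 576π cm³/s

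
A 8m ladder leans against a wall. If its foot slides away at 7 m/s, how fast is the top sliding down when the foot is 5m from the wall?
35√39/39 ≈ 5.604 m/s

x² + y² = 8²
2x·dx/dt + 2y·dy/dt = 0
dy/dt = -x/y · dx/dt = -5/√39 · 7 = -35√39/39 m/s
The top is descending at 35√39/39 ≈ 5.604 m/s.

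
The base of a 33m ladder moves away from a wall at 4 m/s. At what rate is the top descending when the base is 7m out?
7√65/65 ≈ 0.8682 m/s

x² + y² = 33²
2x·dx/dt + 2y·dy/dt = 0
dy/dt = -x/y · dx/dt = -7/(4√65) · 4 = -7√65/65 m/s
The top is descending at 7√65/65 ≈ 0.8682 m/s.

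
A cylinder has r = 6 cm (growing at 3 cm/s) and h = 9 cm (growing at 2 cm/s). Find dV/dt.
396π cm³/s

V = πr²h
dV/dt = 2πrh·dr/dt + πr²·dh/dt
= 2π(6)(9)(3) + π(6)²(2)
= 396π cm³/s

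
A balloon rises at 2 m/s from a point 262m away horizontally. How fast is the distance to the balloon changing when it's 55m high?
110√71669/71669 ≈ 0.4109 m/s

z² = 262² + y²
z = √(262² + 55²) = √71669
dz/dt = y/z · dy/dt = 55/√71669 · 2 = 110√71669/71669 ≈ 0.4109 m/s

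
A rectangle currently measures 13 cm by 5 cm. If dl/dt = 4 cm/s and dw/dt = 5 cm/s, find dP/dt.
18 cm/s

P = 2(l + w)
dP/dt = 2(dl/dt + dw/dt) = 2(4 + 5) = 18 cm/s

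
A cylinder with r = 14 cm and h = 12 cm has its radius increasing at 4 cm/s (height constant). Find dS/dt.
320π cm²/s

S = 2πrh + 2πr² (lateral + bases)
dS/dt = (2πh + 4πr)·dr/dt = (2π·12 + 4π·14)·4
= 320π cm²/s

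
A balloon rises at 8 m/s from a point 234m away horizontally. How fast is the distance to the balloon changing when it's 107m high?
856√66205/66205 ≈ 3.327 m/s

z² = 234² + y²
z = √(234² + 107²) = √66205
dz/dt = y/z · dy/dt = 107/√66205 · 8 = 856√66205/66205 ≈ 3.327 m/s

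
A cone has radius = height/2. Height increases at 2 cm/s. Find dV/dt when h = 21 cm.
441π/2 cm³/s

V = (1/3)π(h/2)²h = πh³/12
dV/dt = πh²/4 · 2
At h = 21: dV/dt = 441π/2 cm³/s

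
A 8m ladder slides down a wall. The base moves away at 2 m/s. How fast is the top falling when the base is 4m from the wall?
2√3/3 ≈ 1.155 m/s

x² + y² = 8²
2x·dx/dt + 2y·dy/dt = 0
dy/dt = -x/y · dx/dt = -4/(4√3) · 2 = -2√3/3 m/s
The top is descending at 2√3/3 ≈ 1.155 m/s.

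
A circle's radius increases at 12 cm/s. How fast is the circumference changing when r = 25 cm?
24π cm/s

C = 2πr
dC/dt = 2π · dr/dt = 2π · 12 = 24π cm/s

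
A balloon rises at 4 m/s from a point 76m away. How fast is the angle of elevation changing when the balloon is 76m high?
0.026316 rad/s

tan(θ) = y/76
sec²(θ) · dθ/dt = (1/76) · dy/dt
dθ/dt = cos²(θ)/76 · 4 = 76/(76² + 76²) · 4
dθ/dt = 0.026316 rad/s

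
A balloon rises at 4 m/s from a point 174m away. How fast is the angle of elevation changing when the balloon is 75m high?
0.019387 rad/s

tan(θ) = y/174
sec²(θ) · dθ/dt = (1/174) · dy/dt
dθ/dt = cos²(θ)/174 · 4 = 174/(174² + 75²) · 4
dθ/dt = 0.019387 rad/s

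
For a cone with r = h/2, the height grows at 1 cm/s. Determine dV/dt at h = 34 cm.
289π cm³/s

V = (1/3)π(h/2)²h = πh³/12
dV/dt = πh²/4 · 1
At h = 34: dV/dt = 289π cm³/s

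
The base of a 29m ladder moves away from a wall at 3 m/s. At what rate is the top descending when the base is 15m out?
45√154/308 ≈ 1.813 m/s

x² + y² = 29²
2x·dx/dt + 2y·dy/dt = 0
dy/dt = -x/y · dx/dt = -15/(2√154) · 3 = -45√154/308 m/s
The top is descending at 45√154/308 ≈ 1.813 m/s.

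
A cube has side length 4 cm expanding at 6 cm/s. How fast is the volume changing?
288 cm³/s

V = s³
dV/dt = 3s² · ds/dt = 3·4²·6 = 288 cm³/s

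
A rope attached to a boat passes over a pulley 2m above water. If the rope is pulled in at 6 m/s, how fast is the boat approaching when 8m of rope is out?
8√15/5 ≈ 6.197 m/s

rope² = x² + 2²
x = √(8² - 2²) = 2√15
dx/dt = (rope/x) · d(rope)/dt = (8/(2√15)) · (-6) = -8√15/5 m/s
The boat approaches at 8√15/5 ≈ 6.197 m/s.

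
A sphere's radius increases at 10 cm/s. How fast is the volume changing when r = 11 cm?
4840π cm³/s

V = (4/3)πr³
dV/dt = dV/dr · dr/dt = 4πr² · 10
At r = 11: dV/dt = 4840π cm³/s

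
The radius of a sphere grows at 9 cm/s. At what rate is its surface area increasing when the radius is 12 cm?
864π cm²/s

S = 4πr²
dS/dt = dS/dr · dr/dt = 8πr · 9
At r = 12: dS/dt = 864π cm²/s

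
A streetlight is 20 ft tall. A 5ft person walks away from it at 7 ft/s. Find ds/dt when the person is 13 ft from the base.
7/3 ft/s

By similar triangles: 20/(x+s) = 5/s
Solving: s = 5x/15
ds/dt = 5/15 · dx/dt = 1/3 · 7 = 7/3 ft/s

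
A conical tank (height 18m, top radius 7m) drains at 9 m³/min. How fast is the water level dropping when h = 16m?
729/(3136π) ≈ 0.07399 m/min

r/h = 7/18, so r = (7/18)h
V = (1/3)πr²h = (1/3)π((7/18)h)²h = (49/972)πh³
dV/dh = (49/324)πh²
dh/dt = (dV/dt)/(dV/dh) = -9/((49/324)π·16²) = -729/(3136π) m/min
The level is dropping at 729/(3136π) ≈ 0.07399 m/min.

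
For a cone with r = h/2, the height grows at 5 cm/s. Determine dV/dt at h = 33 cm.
5445π/4 cm³/s

V = (1/3)π(h/2)²h = πh³/12
dV/dt = πh²/4 · 5
At h = 33: dV/dt = 5445π/4 cm³/s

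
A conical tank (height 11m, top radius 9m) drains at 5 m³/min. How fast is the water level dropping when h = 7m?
605/(3969π) ≈ 0.04852 m/min

r/h = 9/11, so r = (9/11)h
V = (1/3)πr²h = (1/3)π((9/11)h)²h = (27/121)πh³
dV/dh = (81/121)πh²
dh/dt = (dV/dt)/(dV/dh) = -5/((81/121)π·7²) = -605/(3969π) m/min
The level is dropping at 605/(3969π) ≈ 0.04852 m/min.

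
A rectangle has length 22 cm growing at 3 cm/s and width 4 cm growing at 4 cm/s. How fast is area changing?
100 cm²/s

A = lw
dA/dt = w·dl/dt + l·dw/dt = 4·3 + 22·4 = 100 cm²/s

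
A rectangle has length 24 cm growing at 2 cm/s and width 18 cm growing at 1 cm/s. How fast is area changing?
60 cm²/s

A = lw
dA/dt = w·dl/dt + l·dw/dt = 18·2 + 24·1 = 60 cm²/s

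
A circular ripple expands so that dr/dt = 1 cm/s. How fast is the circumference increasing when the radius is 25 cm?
2π cm/s

C = 2πr
dC/dt = 2π · dr/dt = 2π · 1 = 2π cm/s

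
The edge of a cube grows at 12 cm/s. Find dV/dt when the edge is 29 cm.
30276 cm³/s

V = s³
dV/dt = 3s² · ds/dt = 3·29²·12 = 30276 cm³/s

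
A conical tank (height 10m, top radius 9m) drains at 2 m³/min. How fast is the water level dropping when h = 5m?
8/(81π) ≈ 0.03144 m/min

r/h = 9/10, so r = (9/10)h
V = (1/3)πr²h = (1/3)π((9/10)h)²h = (27/100)πh³
dV/dh = (81/100)πh²
dh/dt = (dV/dt)/(dV/dh) = -2/((81/100)π·5²) = -8/(81π) m/min
The level is dropping at 8/(81π) ≈ 0.03144 m/min.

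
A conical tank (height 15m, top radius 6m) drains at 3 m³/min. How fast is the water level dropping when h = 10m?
3/(16π) ≈ 0.05968 m/min

r/h = 6/15, so r = (2/5)h
V = (1/3)πr²h = (1/3)π((2/5)h)²h = (4/75)πh³
dV/dh = (4/25)πh²
dh/dt = (dV/dt)/(dV/dh) = -3/((4/25)π·10²) = -3/(16π) m/min
The level is dropping at 3/(16π) ≈ 0.05968 m/min.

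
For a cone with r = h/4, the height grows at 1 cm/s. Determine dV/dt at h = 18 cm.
81π/4 cm³/s

V = (1/3)π(h/4)²h = πh³/48
dV/dt = πh²/16 · 1
At h = 18: dV/dt = 81π/4 cm³/s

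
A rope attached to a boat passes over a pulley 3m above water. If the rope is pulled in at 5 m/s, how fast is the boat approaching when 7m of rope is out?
7√10/4 ≈ 5.534 m/s

rope² = x² + 3²
x = √(7² - 3²) = 2√10
dx/dt = (rope/x) · d(rope)/dt = (7/(2√10)) · (-5) = -7√10/4 m/s
The boat approaches at 7√10/4 ≈ 5.534 m/s.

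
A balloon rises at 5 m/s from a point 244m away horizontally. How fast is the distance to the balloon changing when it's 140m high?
175√4946/4946 ≈ 2.488 m/s

z² = 244² + y²
z = √(244² + 140²) = 4√4946
dz/dt = y/z · dy/dt = 140/(4√4946) · 5 = 175√4946/4946 ≈ 2.488 m/s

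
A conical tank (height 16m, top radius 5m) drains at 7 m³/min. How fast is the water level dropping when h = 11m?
1792/(3025π) ≈ 0.1886 m/min

r/h = 5/16, so r = (5/16)h
V = (1/3)πr²h = (1/3)π((5/16)h)²h = (25/768)πh³
dV/dh = (25/256)πh²
dh/dt = (dV/dt)/(dV/dh) = -7/((25/256)π·11²) = -1792/(3025π) m/min
The level is dropping at 1792/(3025π) ≈ 0.1886 m/min.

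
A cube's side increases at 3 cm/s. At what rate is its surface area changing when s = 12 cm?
432 cm²/s

A = 6s²
dA/dt = 12s · ds/dt = 12·12·3 = 432 cm²/s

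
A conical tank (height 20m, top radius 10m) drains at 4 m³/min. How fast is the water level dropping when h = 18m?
4/(81π) ≈ 0.01572 m/min

r/h = 10/20, so r = (1/2)h
V = (1/3)πr²h = (1/3)π((1/2)h)²h = (1/12)πh³
dV/dh = (1/4)πh²
dh/dt = (dV/dt)/(dV/dh) = -4/((1/4)π·18²) = -4/(81π) m/min
The level is dropping at 4/(81π) ≈ 0.01572 m/min.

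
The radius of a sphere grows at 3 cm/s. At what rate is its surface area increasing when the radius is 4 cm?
96π cm²/s

S = 4πr²
dS/dt = dS/dr · dr/dt = 8πr · 3
At r = 4: dS/dt = 96π cm²/s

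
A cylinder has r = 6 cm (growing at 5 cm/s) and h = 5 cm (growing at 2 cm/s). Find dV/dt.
372π cm³/s

V = πr²h
dV/dt = 2πrh·dr/dt + πr²·dh/dt
= 2π(6)(5)(5) + π(6)²(2)
= 372π cm³/s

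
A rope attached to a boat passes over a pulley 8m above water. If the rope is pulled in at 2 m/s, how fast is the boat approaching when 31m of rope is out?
62√897/897 ≈ 2.07 m/s

rope² = x² + 8²
x = √(31² - 8²) = √897
dx/dt = (rope/x) · d(rope)/dt = (31/√897) · (-2) = -62√897/897 m/s
The boat approaches at 62√897/897 ≈ 2.07 m/s.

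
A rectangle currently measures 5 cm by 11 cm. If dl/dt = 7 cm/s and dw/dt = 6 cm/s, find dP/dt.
26 cm/s

P = 2(l + w)
dP/dt = 2(dl/dt + dw/dt) = 2(7 + 6) = 26 cm/s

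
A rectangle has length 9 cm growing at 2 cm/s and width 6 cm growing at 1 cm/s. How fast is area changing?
21 cm²/s

A = lw
dA/dt = w·dl/dt + l·dw/dt = 6·2 + 9·1 = 21 cm²/s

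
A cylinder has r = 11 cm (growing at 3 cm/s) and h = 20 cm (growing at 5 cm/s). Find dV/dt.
1925π cm³/s

V = πr²h
dV/dt = 2πrh·dr/dt + πr²·dh/dt
= 2π(11)(20)(3) + π(11)²(5)
= 1925π cm³/s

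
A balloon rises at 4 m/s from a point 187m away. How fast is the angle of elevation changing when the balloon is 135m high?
0.014062 rad/s

tan(θ) = y/187
sec²(θ) · dθ/dt = (1/187) · dy/dt
dθ/dt = cos²(θ)/187 · 4 = 187/(187² + 135²) · 4
dθ/dt = 0.014062 rad/s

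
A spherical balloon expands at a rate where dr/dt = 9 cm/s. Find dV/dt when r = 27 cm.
26244π cm³/s

V = (4/3)πr³
dV/dt = dV/dr · dr/dt = 4πr² · 9
At r = 27: dV/dt = 26244π cm³/s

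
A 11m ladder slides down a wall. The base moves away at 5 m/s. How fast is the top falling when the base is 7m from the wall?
35√2/12 ≈ 4.125 m/s

x² + y² = 11²
2x·dx/dt + 2y·dy/dt = 0
dy/dt = -x/y · dx/dt = -7/(6√2) · 5 = -35√2/12 m/s
The top is descending at 35√2/12 ≈ 4.125 m/s.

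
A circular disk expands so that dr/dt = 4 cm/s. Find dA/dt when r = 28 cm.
224π cm²/s

A = πr²
dA/dt = 2πr · dr/dt = 2π(28)(4) = 224π cm²/s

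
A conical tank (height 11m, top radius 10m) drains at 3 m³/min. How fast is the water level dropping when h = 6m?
121/(1200π) ≈ 0.0321 m/min

r/h = 10/11, so r = (10/11)h
V = (1/3)πr²h = (1/3)π((10/11)h)²h = (100/363)πh³
dV/dh = (100/121)πh²
dh/dt = (dV/dt)/(dV/dh) = -3/((100/121)π·6²) = -121/(1200π) m/min
The level is dropping at 121/(1200π) ≈ 0.0321 m/min.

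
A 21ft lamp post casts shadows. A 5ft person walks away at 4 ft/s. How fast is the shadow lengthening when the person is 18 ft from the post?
5/4 ft/s

By similar triangles: 21/(x+s) = 5/s
Solving: s = 5x/16
ds/dt = 5/16 · dx/dt = 5/16 · 4 = 5/4 ft/s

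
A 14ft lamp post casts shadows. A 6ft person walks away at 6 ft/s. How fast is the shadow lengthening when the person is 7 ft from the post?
9/2 ft/s

By similar triangles: 14/(x+s) = 6/s
Solving: s = 6x/8
ds/dt = 6/8 · dx/dt = 3/4 · 6 = 9/2 ft/s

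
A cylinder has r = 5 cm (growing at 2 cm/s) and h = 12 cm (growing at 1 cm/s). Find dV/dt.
265π cm³/s

V = πr²h
dV/dt = 2πrh·dr/dt + πr²·dh/dt
= 2π(5)(12)(2) + π(5)²(1)
= 265π cm³/s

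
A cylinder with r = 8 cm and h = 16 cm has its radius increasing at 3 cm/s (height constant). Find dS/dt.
192π cm²/s

S = 2πrh + 2πr² (lateral + bases)
dS/dt = (2πh + 4πr)·dr/dt = (2π·16 + 4π·8)·3
= 192π cm²/s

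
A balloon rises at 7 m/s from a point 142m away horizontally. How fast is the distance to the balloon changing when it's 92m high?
322√7157/7157 ≈ 3.806 m/s

z² = 142² + y²
z = √(142² + 92²) = 2√7157
dz/dt = y/z · dy/dt = 92/(2√7157) · 7 = 322√7157/7157 ≈ 3.806 m/s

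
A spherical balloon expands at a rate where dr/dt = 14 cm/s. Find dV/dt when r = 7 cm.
2744π cm³/s

V = (4/3)πr³
dV/dt = dV/dr · dr/dt = 4πr² · 14
At r = 7: dV/dt = 2744π cm³/s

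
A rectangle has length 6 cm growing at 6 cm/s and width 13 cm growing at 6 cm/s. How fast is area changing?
114 cm²/s

A = lw
dA/dt = w·dl/dt + l·dw/dt = 13·6 + 6·6 = 114 cm²/s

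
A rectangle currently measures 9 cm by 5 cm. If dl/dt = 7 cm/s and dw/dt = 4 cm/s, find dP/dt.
22 cm/s

P = 2(l + w)
dP/dt = 2(dl/dt + dw/dt) = 2(7 + 4) = 22 cm/s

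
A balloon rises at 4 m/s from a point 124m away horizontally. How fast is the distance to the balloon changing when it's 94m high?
188√6053/6053 ≈ 2.416 m/s

z² = 124² + y²
z = √(124² + 94²) = 2√6053
dz/dt = y/z · dy/dt = 94/(2√6053) · 4 = 188√6053/6053 ≈ 2.416 m/s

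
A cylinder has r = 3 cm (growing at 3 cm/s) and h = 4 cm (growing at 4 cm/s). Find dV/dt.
108π cm³/s

V = πr²h
dV/dt = 2πrh·dr/dt + πr²·dh/dt
= 2π(3)(4)(3) + π(3)²(4)
= 108π cm³/s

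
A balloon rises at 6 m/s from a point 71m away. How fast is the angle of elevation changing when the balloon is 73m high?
0.04108 rad/s

tan(θ) = y/71
sec²(θ) · dθ/dt = (1/71) · dy/dt
dθ/dt = cos²(θ)/71 · 6 = 71/(71² + 73²) · 6
dθ/dt = 0.04108 rad/s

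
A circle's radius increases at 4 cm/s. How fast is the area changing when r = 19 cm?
152π cm²/s

A = πr²
dA/dt = 2πr · dr/dt = 2π(19)(4) = 152π cm²/s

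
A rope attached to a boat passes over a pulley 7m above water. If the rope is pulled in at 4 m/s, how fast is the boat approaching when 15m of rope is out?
15√11/11 ≈ 4.523 m/s

rope² = x² + 7²
x = √(15² - 7²) = 4√11
dx/dt = (rope/x) · d(rope)/dt = (15/(4√11)) · (-4) = -15√11/11 m/s
The boat approaches at 15√11/11 ≈ 4.523 m/s.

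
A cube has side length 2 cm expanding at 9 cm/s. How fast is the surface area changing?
216 cm²/s

A = 6s²
dA/dt = 12s · ds/dt = 12·2·9 = 216 cm²/s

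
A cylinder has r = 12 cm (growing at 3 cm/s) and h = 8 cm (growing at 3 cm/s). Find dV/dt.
1008π cm³/s

V = πr²h
dV/dt = 2πrh·dr/dt + πr²·dh/dt
= 2π(12)(8)(3) + π(12)²(3)
= 1008π cm³/s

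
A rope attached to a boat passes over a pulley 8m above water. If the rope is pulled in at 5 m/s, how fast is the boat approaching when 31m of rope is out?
155√897/897 ≈ 5.175 m/s

rope² = x² + 8²
x = √(31² - 8²) = √897
dx/dt = (rope/x) · d(rope)/dt = (31/√897) · (-5) = -155√897/897 m/s
The boat approaches at 155√897/897 ≈ 5.175 m/s.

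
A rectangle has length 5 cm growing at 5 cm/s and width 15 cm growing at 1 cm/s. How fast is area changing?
80 cm²/s

A = lw
dA/dt = w·dl/dt + l·dw/dt = 15·5 + 5·1 = 80 cm²/s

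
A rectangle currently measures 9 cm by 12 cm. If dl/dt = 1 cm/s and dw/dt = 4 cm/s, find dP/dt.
10 cm/s

P = 2(l + w)
dP/dt = 2(dl/dt + dw/dt) = 2(1 + 4) = 10 cm/s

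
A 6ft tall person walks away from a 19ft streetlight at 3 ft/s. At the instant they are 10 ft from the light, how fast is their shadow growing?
18/13 ft/s

By similar triangles: 19/(x+s) = 6/s
Solving: s = 6x/13
ds/dt = 6/13 · dx/dt = 6/13 · 3 = 18/13 ft/s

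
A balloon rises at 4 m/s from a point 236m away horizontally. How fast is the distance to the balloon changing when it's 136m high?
136√4637/4637 ≈ 1.997 m/s

z² = 236² + y²
z = √(236² + 136²) = 4√4637
dz/dt = y/z · dy/dt = 136/(4√4637) · 4 = 136√4637/4637 ≈ 1.997 m/s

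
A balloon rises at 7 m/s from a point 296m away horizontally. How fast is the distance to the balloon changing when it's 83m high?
581√94505/94505 ≈ 1.89 m/s

z² = 296² + y²
z = √(296² + 83²) = √94505
dz/dt = y/z · dy/dt = 83/√94505 · 7 = 581√94505/94505 ≈ 1.89 m/s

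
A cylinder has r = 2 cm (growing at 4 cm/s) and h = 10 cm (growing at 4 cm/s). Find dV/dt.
176π cm³/s

V = πr²h
dV/dt = 2πrh·dr/dt + πr²·dh/dt
= 2π(2)(10)(4) + π(2)²(4)
= 176π cm³/s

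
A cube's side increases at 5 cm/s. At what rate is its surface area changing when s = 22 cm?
1320 cm²/s

A = 6s²
dA/dt = 12s · ds/dt = 12·22·5 = 1320 cm²/s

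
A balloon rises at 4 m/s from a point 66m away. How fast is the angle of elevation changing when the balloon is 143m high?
0.010643 rad/s

tan(θ) = y/66
sec²(θ) · dθ/dt = (1/66) · dy/dt
dθ/dt = cos²(θ)/66 · 4 = 66/(66² + 143²) · 4
dθ/dt = 0.010643 rad/s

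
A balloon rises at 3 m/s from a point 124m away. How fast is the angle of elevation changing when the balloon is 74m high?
0.01784 rad/s

tan(θ) = y/124
sec²(θ) · dθ/dt = (1/124) · dy/dt
dθ/dt = cos²(θ)/124 · 3 = 124/(124² + 74²) · 3
dθ/dt = 0.01784 rad/s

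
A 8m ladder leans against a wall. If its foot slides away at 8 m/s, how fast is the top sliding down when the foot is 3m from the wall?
24√55/55 ≈ 3.236 m/s

x² + y² = 8²
2x·dx/dt + 2y·dy/dt = 0
dy/dt = -x/y · dx/dt = -3/√55 · 8 = -24√55/55 m/s
The top is descending at 24√55/55 ≈ 3.236 m/s.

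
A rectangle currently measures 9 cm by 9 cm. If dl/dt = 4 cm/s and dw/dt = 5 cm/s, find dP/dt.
18 cm/s

P = 2(l + w)
dP/dt = 2(dl/dt + dw/dt) = 2(4 + 5) = 18 cm/s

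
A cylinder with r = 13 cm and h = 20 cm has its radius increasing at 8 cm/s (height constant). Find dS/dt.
736π cm²/s

S = 2πrh + 2πr² (lateral + bases)
dS/dt = (2πh + 4πr)·dr/dt = (2π·20 + 4π·13)·8
= 736π cm²/s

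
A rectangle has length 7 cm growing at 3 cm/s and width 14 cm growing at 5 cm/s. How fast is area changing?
77 cm²/s

A = lw
dA/dt = w·dl/dt + l·dw/dt = 14·3 + 7·5 = 77 cm²/s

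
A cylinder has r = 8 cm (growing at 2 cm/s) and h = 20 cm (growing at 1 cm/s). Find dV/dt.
704π cm³/s

V = πr²h
dV/dt = 2πrh·dr/dt + πr²·dh/dt
= 2π(8)(20)(2) + π(8)²(1)
= 704π cm³/s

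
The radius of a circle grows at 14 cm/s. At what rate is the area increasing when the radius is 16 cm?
448π cm²/s

A = πr²
dA/dt = 2πr · dr/dt = 2π(16)(14) = 448π cm²/s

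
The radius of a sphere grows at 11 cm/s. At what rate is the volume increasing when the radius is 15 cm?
9900π cm³/s

V = (4/3)πr³
dV/dt = dV/dr · dr/dt = 4πr² · 11
At r = 15: dV/dt = 9900π cm³/s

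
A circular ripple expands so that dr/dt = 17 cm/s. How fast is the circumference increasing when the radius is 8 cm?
34π cm/s

C = 2πr
dC/dt = 2π · dr/dt = 2π · 17 = 34π cm/s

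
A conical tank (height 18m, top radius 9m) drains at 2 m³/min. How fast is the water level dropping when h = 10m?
2/(25π) ≈ 0.02546 m/min

r/h = 9/18, so r = (1/2)h
V = (1/3)πr²h = (1/3)π((1/2)h)²h = (1/12)πh³
dV/dh = (1/4)πh²
dh/dt = (dV/dt)/(dV/dh) = -2/((1/4)π·10²) = -2/(25π) m/min
The level is dropping at 2/(25π) ≈ 0.02546 m/min.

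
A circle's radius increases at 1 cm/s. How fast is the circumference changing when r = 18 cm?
2π cm/s

C = 2πr
dC/dt = 2π · dr/dt = 2π · 1 = 2π cm/s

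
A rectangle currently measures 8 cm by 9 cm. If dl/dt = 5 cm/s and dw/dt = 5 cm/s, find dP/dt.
20 cm/s

P = 2(l + w)
dP/dt = 2(dl/dt + dw/dt) = 2(5 + 5) = 20 cm/s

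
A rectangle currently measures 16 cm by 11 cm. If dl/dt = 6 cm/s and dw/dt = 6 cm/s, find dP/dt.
24 cm/s

P = 2(l + w)
dP/dt = 2(dl/dt + dw/dt) = 2(6 + 6) = 24 cm/s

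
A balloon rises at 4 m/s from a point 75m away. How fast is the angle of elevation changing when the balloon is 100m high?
0.0192 rad/s

tan(θ) = y/75
sec²(θ) · dθ/dt = (1/75) · dy/dt
dθ/dt = cos²(θ)/75 · 4 = 75/(75² + 100²) · 4
dθ/dt = 0.0192 rad/s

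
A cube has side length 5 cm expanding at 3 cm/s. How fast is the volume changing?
225 cm³/s

V = s³
dV/dt = 3s² · ds/dt = 3·5²·3 = 225 cm³/s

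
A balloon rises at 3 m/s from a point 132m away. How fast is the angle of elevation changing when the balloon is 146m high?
0.010222 rad/s

tan(θ) = y/132
sec²(θ) · dθ/dt = (1/132) · dy/dt
dθ/dt = cos²(θ)/132 · 3 = 132/(132² + 146²) · 3
dθ/dt = 0.010222 rad/s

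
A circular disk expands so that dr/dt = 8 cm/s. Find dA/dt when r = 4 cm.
64π cm²/s

A = πr²
dA/dt = 2πr · dr/dt = 2π(4)(8) = 64π cm²/s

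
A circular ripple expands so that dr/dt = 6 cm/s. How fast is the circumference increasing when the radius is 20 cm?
12π cm/s

C = 2πr
dC/dt = 2π · dr/dt = 2π · 6 = 12π cm/s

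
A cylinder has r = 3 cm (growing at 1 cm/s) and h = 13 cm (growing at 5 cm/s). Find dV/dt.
123π cm³/s

V = πr²h
dV/dt = 2πrh·dr/dt + πr²·dh/dt
= 2π(3)(13)(1) + π(3)²(5)
= 123π cm³/s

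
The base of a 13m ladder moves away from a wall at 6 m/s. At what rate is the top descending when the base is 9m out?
27√22/22 ≈ 5.756 m/s

x² + y² = 13²
2x·dx/dt + 2y·dy/dt = 0
dy/dt = -x/y · dx/dt = -9/(2√22) · 6 = -27√22/22 m/s
The top is descending at 27√22/22 ≈ 5.756 m/s.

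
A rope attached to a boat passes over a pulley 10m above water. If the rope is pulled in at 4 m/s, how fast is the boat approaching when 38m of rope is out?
19√21/21 ≈ 4.146 m/s

rope² = x² + 10²
x = √(38² - 10²) = 8√21
dx/dt = (rope/x) · d(rope)/dt = (38/(8√21)) · (-4) = -19√21/21 m/s
The boat approaches at 19√21/21 ≈ 4.146 m/s.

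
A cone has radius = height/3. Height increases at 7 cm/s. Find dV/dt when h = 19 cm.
2527π/9 cm³/s

V = (1/3)π(h/3)²h = πh³/27
dV/dt = πh²/9 · 7
At h = 19: dV/dt = 2527π/9 cm³/s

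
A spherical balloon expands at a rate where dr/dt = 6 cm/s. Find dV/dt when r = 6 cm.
864π cm³/s

V = (4/3)πr³
dV/dt = dV/dr · dr/dt = 4πr² · 6
At r = 6: dV/dt = 864π cm³/s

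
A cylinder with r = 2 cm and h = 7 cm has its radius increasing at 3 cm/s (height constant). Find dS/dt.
66π cm²/s

S = 2πrh + 2πr² (lateral + bases)
dS/dt = (2πh + 4πr)·dr/dt = (2π·7 + 4π·2)·3
= 66π cm²/s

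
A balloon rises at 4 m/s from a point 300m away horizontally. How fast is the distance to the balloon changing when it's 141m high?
188√12209/12209 ≈ 1.701 m/s

z² = 300² + y²
z = √(300² + 141²) = 3√12209
dz/dt = y/z · dy/dt = 141/(3√12209) · 4 = 188√12209/12209 ≈ 1.701 m/s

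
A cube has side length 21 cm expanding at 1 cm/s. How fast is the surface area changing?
252 cm²/s

A = 6s²
dA/dt = 12s · ds/dt = 12·21·1 = 252 cm²/s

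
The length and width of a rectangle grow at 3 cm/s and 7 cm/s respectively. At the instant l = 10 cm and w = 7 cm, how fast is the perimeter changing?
20 cm/s

P = 2(l + w)
dP/dt = 2(dl/dt + dw/dt) = 2(3 + 7) = 20 cm/s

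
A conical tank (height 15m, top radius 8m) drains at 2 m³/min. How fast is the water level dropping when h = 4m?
225/(512π) ≈ 0.1399 m/min

r/h = 8/15, so r = (8/15)h
V = (1/3)πr²h = (1/3)π((8/15)h)²h = (64/675)πh³
dV/dh = (64/225)πh²
dh/dt = (dV/dt)/(dV/dh) = -2/((64/225)π·4²) = -225/(512π) m/min
The level is dropping at 225/(512π) ≈ 0.1399 m/min.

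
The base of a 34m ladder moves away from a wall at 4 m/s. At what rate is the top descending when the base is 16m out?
32/15 ≈ 2.133 m/s

x² + y² = 34²
2x·dx/dt + 2y·dy/dt = 0
dy/dt = -x/y · dx/dt = -16/30 · 4 = -32/15 m/s
The top is descending at 32/15 ≈ 2.133 m/s.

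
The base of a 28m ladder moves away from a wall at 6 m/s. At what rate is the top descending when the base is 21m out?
18√7/7 ≈ 6.803 m/s

x² + y² = 28²
2x·dx/dt + 2y·dy/dt = 0
dy/dt = -x/y · dx/dt = -21/(7√7) · 6 = -18√7/7 m/s
The top is descending at 18√7/7 ≈ 6.803 m/s.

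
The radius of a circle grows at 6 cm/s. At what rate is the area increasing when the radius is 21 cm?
252π cm²/s

A = πr²
dA/dt = 2πr · dr/dt = 2π(21)(6) = 252π cm²/s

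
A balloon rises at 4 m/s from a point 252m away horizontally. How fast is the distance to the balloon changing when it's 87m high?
116√7897/7897 ≈ 1.305 m/s

z² = 252² + y²
z = √(252² + 87²) = 3√7897
dz/dt = y/z · dy/dt = 87/(3√7897) · 4 = 116√7897/7897 ≈ 1.305 m/s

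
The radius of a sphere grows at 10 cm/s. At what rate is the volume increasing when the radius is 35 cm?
49000π cm³/s

V = (4/3)πr³
dV/dt = dV/dr · dr/dt = 4πr² · 10
At r = 35: dV/dt = 49000π cm³/s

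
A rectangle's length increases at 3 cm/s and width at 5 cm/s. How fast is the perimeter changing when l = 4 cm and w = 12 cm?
16 cm/s

P = 2(l + w)
dP/dt = 2(dl/dt + dw/dt) = 2(3 + 5) = 16 cm/s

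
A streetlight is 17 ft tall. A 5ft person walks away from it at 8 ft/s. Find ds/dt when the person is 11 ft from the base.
10/3 ft/s

By similar triangles: 17/(x+s) = 5/s
Solving: s = 5x/12
ds/dt = 5/12 · dx/dt = 5/12 · 8 = 10/3 ft/s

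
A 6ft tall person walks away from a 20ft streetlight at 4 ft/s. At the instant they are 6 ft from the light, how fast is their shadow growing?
12/7 ft/s

By similar triangles: 20/(x+s) = 6/s
Solving: s = 6x/14
ds/dt = 6/14 · dx/dt = 3/7 · 4 = 12/7 ft/s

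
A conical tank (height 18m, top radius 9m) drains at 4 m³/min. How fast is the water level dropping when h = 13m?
16/(169π) ≈ 0.03014 m/min

r/h = 9/18, so r = (1/2)h
V = (1/3)πr²h = (1/3)π((1/2)h)²h = (1/12)πh³
dV/dh = (1/4)πh²
dh/dt = (dV/dt)/(dV/dh) = -4/((1/4)π·13²) = -16/(169π) m/min
The level is dropping at 16/(169π) ≈ 0.03014 m/min.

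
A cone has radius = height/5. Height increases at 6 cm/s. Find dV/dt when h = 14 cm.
1176π/25 cm³/s

V = (1/3)π(h/5)²h = πh³/75
dV/dt = πh²/25 · 6
At h = 14: dV/dt = 1176π/25 cm³/s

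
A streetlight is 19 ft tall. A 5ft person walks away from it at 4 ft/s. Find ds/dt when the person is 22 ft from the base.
10/7 ft/s

By similar triangles: 19/(x+s) = 5/s
Solving: s = 5x/14
ds/dt = 5/14 · dx/dt = 5/14 · 4 = 10/7 ft/s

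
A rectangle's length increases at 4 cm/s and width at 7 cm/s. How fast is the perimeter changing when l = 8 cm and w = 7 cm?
22 cm/s

P = 2(l + w)
dP/dt = 2(dl/dt + dw/dt) = 2(4 + 7) = 22 cm/s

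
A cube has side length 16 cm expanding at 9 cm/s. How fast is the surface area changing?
1728 cm²/s

A = 6s²
dA/dt = 12s · ds/dt = 12·16·9 = 1728 cm²/s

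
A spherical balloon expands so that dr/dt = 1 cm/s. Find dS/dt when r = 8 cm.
64π cm²/s

S = 4πr²
dS/dt = dS/dr · dr/dt = 8πr · 1
At r = 8: dS/dt = 64π cm²/s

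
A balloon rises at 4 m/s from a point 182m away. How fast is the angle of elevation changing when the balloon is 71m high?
0.019075 rad/s

tan(θ) = y/182
sec²(θ) · dθ/dt = (1/182) · dy/dt
dθ/dt = cos²(θ)/182 · 4 = 182/(182² + 71²) · 4
dθ/dt = 0.019075 rad/s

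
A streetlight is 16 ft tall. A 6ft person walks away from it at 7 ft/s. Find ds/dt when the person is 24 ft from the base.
21/5 ft/s

By similar triangles: 16/(x+s) = 6/s
Solving: s = 6x/10
ds/dt = 6/10 · dx/dt = 3/5 · 7 = 21/5 ft/s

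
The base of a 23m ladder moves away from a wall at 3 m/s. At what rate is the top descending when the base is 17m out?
17√15/20 ≈ 3.292 m/s

x² + y² = 23²
2x·dx/dt + 2y·dy/dt = 0
dy/dt = -x/y · dx/dt = -17/(4√15) · 3 = -17√15/20 m/s
The top is descending at 17√15/20 ≈ 3.292 m/s.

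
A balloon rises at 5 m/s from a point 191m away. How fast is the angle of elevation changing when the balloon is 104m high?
0.020192 rad/s

tan(θ) = y/191
sec²(θ) · dθ/dt = (1/191) · dy/dt
dθ/dt = cos²(θ)/191 · 5 = 191/(191² + 104²) · 5
dθ/dt = 0.020192 rad/s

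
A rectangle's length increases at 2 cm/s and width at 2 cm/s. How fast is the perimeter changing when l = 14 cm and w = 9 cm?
8 cm/s

P = 2(l + w)
dP/dt = 2(dl/dt + dw/dt) = 2(2 + 2) = 8 cm/s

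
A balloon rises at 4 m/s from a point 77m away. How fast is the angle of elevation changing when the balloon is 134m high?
0.012895 rad/s

tan(θ) = y/77
sec²(θ) · dθ/dt = (1/77) · dy/dt
dθ/dt = cos²(θ)/77 · 4 = 77/(77² + 134²) · 4
dθ/dt = 0.012895 rad/s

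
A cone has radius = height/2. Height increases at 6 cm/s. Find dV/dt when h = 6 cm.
54π cm³/s

V = (1/3)π(h/2)²h = πh³/12
dV/dt = πh²/4 · 6
At h = 6: dV/dt = 54π cm³/s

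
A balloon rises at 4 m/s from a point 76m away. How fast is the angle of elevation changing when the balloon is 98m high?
0.019766 rad/s

tan(θ) = y/76
sec²(θ) · dθ/dt = (1/76) · dy/dt
dθ/dt = cos²(θ)/76 · 4 = 76/(76² + 98²) · 4
dθ/dt = 0.019766 rad/s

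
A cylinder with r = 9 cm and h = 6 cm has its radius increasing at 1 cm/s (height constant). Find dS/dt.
48π cm²/s

S = 2πrh + 2πr² (lateral + bases)
dS/dt = (2πh + 4πr)·dr/dt = (2π·6 + 4π·9)·1
= 48π cm²/s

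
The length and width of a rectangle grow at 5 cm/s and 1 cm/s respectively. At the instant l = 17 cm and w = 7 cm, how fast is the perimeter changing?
12 cm/s

P = 2(l + w)
dP/dt = 2(dl/dt + dw/dt) = 2(5 + 1) = 12 cm/s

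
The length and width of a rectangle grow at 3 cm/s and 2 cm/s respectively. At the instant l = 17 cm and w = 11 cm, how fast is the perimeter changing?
10 cm/s

P = 2(l + w)
dP/dt = 2(dl/dt + dw/dt) = 2(3 + 2) = 10 cm/s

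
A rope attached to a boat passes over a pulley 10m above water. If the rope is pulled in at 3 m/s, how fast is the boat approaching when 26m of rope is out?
13/4 = 3.25 m/s

rope² = x² + 10²
x = √(26² - 10²) = 24
dx/dt = (rope/x) · d(rope)/dt = (26/24) · (-3) = -13/4 m/s
The boat approaches at 13/4 = 3.25 m/s.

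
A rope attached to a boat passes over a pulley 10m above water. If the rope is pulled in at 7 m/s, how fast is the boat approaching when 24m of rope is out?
12√119/17 ≈ 7.7 m/s

rope² = x² + 10²
x = √(24² - 10²) = 2√119
dx/dt = (rope/x) · d(rope)/dt = (24/(2√119)) · (-7) = -12√119/17 m/s
The boat approaches at 12√119/17 ≈ 7.7 m/s.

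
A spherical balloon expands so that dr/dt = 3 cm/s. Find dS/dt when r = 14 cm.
336π cm²/s

S = 4πr²
dS/dt = dS/dr · dr/dt = 8πr · 3
At r = 14: dS/dt = 336π cm²/s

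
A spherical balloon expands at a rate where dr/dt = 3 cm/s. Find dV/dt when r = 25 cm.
7500π cm³/s

V = (4/3)πr³
dV/dt = dV/dr · dr/dt = 4πr² · 3
At r = 25: dV/dt = 7500π cm³/s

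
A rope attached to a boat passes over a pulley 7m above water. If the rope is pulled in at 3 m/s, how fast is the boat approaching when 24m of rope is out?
72√527/527 ≈ 3.136 m/s

rope² = x² + 7²
x = √(24² - 7²) = √527
dx/dt = (rope/x) · d(rope)/dt = (24/√527) · (-3) = -72√527/527 m/s
The boat approaches at 72√527/527 ≈ 3.136 m/s.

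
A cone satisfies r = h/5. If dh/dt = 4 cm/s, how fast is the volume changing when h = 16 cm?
1024π/25 cm³/s

V = (1/3)π(h/5)²h = πh³/75
dV/dt = πh²/25 · 4
At h = 16: dV/dt = 1024π/25 cm³/s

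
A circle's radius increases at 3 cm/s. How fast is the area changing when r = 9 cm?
54π cm²/s

A = πr²
dA/dt = 2πr · dr/dt = 2π(9)(3) = 54π cm²/s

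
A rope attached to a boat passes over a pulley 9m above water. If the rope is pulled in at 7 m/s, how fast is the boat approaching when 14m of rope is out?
98√115/115 ≈ 9.139 m/s

rope² = x² + 9²
x = √(14² - 9²) = √115
dx/dt = (rope/x) · d(rope)/dt = (14/√115) · (-7) = -98√115/115 m/s
The boat approaches at 98√115/115 ≈ 9.139 m/s.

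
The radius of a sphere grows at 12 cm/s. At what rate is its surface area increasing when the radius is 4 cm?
384π cm²/s

S = 4πr²
dS/dt = dS/dr · dr/dt = 8πr · 12
At r = 4: dS/dt = 384π cm²/s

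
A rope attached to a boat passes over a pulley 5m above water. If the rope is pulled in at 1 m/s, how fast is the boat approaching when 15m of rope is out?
3√2/4 ≈ 1.061 m/s

rope² = x² + 5²
x = √(15² - 5²) = 10√2
dx/dt = (rope/x) · d(rope)/dt = (15/(10√2)) · (-1) = -3√2/4 m/s
The boat approaches at 3√2/4 ≈ 1.061 m/s.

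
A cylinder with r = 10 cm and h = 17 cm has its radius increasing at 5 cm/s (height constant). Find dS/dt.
370π cm²/s

S = 2πrh + 2πr² (lateral + bases)
dS/dt = (2πh + 4πr)·dr/dt = (2π·17 + 4π·10)·5
= 370π cm²/s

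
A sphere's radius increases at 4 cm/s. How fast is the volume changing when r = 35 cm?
19600π cm³/s

V = (4/3)πr³
dV/dt = dV/dr · dr/dt = 4πr² · 4
At r = 35: dV/dt = 19600π cm³/s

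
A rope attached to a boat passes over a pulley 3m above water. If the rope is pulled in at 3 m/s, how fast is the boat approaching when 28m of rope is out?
84√31/155 ≈ 3.017 m/s

rope² = x² + 3²
x = √(28² - 3²) = 5√31
dx/dt = (rope/x) · d(rope)/dt = (28/(5√31)) · (-3) = -84√31/155 m/s
The boat approaches at 84√31/155 ≈ 3.017 m/s.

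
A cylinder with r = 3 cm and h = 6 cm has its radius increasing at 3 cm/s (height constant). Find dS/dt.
72π cm²/s

S = 2πrh + 2πr² (lateral + bases)
dS/dt = (2πh + 4πr)·dr/dt = (2π·6 + 4π·3)·3
= 72π cm²/s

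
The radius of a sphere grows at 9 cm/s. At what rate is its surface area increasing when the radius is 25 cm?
1800π cm²/s

S = 4πr²
dS/dt = dS/dr · dr/dt = 8πr · 9
At r = 25: dS/dt = 1800π cm²/s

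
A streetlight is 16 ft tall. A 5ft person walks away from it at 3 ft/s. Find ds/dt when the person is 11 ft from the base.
15/11 ft/s

By similar triangles: 16/(x+s) = 5/s
Solving: s = 5x/11
ds/dt = 5/11 · dx/dt = 5/11 · 3 = 15/11 ft/s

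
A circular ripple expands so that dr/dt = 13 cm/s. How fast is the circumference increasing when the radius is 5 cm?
26π cm/s

C = 2πr
dC/dt = 2π · dr/dt = 2π · 13 = 26π cm/s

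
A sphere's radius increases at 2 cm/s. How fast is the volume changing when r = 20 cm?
3200π cm³/s

V = (4/3)πr³
dV/dt = dV/dr · dr/dt = 4πr² · 2
At r = 20: dV/dt = 3200π cm³/s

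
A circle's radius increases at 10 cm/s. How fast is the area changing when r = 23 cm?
460π cm²/s

A = πr²
dA/dt = 2πr · dr/dt = 2π(23)(10) = 460π cm²/s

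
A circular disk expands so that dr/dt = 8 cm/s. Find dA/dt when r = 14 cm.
224π cm²/s

A = πr²
dA/dt = 2πr · dr/dt = 2π(14)(8) = 224π cm²/s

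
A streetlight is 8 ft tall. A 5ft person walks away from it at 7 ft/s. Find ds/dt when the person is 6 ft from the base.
35/3 ft/s

By similar triangles: 8/(x+s) = 5/s
Solving: s = 5x/3
ds/dt = 5/3 · dx/dt = 5/3 · 7 = 35/3 ft/s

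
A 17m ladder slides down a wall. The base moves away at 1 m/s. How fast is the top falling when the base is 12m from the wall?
12√145/145 ≈ 0.9965 m/s

x² + y² = 17²
2x·dx/dt + 2y·dy/dt = 0
dy/dt = -x/y · dx/dt = -12/√145 · 1 = -12√145/145 m/s
The top is descending at 12√145/145 ≈ 0.9965 m/s.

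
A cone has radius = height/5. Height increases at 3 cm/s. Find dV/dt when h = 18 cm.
972π/25 cm³/s

V = (1/3)π(h/5)²h = πh³/75
dV/dt = πh²/25 · 3
At h = 18: dV/dt = 972π/25 cm³/s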